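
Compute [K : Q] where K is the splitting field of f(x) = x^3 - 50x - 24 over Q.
[K : Q] = 6

By the rational root test, any rational root of the monic integer polynomial f(x) = x^3 - 50x - 24 must be an integer dividing the constant term -24, i.e. one of ±{1, 2, 3, 4, 6, 8, 12, 24}. Evaluating: f(1) = -73, f(-1) = 25, f(2) = -116, f(-2) = 68, f(3) = -147, f(-3) = 99, f(4) = -160, f(-4) = 112, f(6) = -108, f(-6) = 60, f(8) = 88, f(-8) = -136, f(12) = 1104, f(-12) = -1152, f(24) = 12600, f(-24) = -12648; none is 0, so f has no rational root and is therefore irreducible over Q (a cubic with no linear factor over a field is irreducible). For an irreducible cubic, the Galois group is A_3 or S_3 according as the discriminant disc(f) = -4a^3 - 27b^2 = -4·(-50)^3 - 27·(-24)^2 = 484448 is or is not a square in Q. Here disc(f) = 484448 is not a perfect square in Q, so the Galois group of f over Q is not contained in A_3 and must be all of S_3. The splitting field has degree |S_3| = 6 over Q, so [K : Q] = 6.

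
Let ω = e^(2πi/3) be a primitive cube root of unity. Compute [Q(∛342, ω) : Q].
[Q(∛342, ω) : Q] = 6

[Q(∛342):Q] = 3 (min poly x^3 - 342, irreducible since 342 is not a perfect cube). [Q(ω):Q] = 2 (min poly x^2 + x + 1). Since Q(∛342) ⊂ R and ω ∉ R, we have ω ∉ Q(∛342), so x^2 + x + 1 remains irreducible over Q(∛342) and [Q(∛342, ω) : Q(∛342)] = 2. By the tower law, [Q(∛342, ω) : Q] = 3 · 2 = 6. (In fact Q(∛342, ω) is the splitting field of x^3 - 342 over Q.)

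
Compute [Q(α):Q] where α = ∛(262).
[Q(α):Q] = 3

The minimal polynomial of α is x^3 - 262, irreducible over Q since 262 is not a perfect cube (so x^3 - 262 has no rational root). Hence [Q(α):Q] = deg(m_α) = 3.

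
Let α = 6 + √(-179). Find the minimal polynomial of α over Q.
m_α(x) = x^2 - 12x + 215

From α - 6 = √(-179), squaring gives (α - 6)^2 = -179, i.e. α^2 - 12α + 36 = -179, so α^2 - 12α + 215 = 0. The discriminant of x^2 - 12x + 215 is (-12)^2 - 4·(215) = 144 - 860 = -716, and 4·(-179) is not a perfect square in Q since -179 is squarefree and ≠ 1. Hence x^2 - 12x + 215 is irreducible over Q and is the minimal polynomial of α.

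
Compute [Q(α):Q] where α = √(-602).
[Q(α):Q] = 2

[Q(α):Q] equals the degree of the minimal polynomial of α. Here α^2 = -602 and x^2 + 602 is irreducible (d = -602 is squarefree, ≠ 1, hence not a square), so deg(m_α) = 2. Thus [Q(α):Q] = 2.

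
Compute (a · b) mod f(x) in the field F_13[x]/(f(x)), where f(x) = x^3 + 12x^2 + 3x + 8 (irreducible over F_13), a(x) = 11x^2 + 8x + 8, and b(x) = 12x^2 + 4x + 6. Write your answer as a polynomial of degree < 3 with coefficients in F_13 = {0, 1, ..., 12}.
a · b ≡ 5x^2 + 2x + 4 (mod f(x))

Multiply in F_13[x]: a(x)·b(x) = (11x^2 + 8x + 8)·(12x^2 + 4x + 6) = 2x^4 + 10x^3 + 12x^2 + 2x + 9. This has degree ≥ 3, so divide by f(x) over F_13: 2x^4 + 10x^3 + 12x^2 + 2x + 9 = (2x + 12)·(x^3 + 12x^2 + 3x + 8) + (5x^2 + 2x + 4). Hence a·b ≡ 5x^2 + 2x + 4 (mod f). (F_13[x]/(f) is a field with 13^3 = 2197 elements since f is irreducible of degree 3.)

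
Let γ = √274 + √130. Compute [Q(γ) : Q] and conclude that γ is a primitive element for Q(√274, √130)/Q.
[Q(γ) : Q] = 4 (equivalently, Q(γ) = Q(√274, √130))

Obviously Q(γ) ⊆ Q(√274, √130), and [Q(√274, √130):Q] = 4 (since 274, 130 are distinct squarefree integers > 1 with 35620 not a perfect square). To show equality we compute the minimal polynomial of γ. From γ = √274 + √130: γ^2 = 274 + 2√(35620) + 130 = 404 + 2√(35620), so γ^2 - 404 = 2√(35620); squaring, (γ^2 - 404)^2 = 4·35620, i.e. γ^4 - 808γ^2 + 163216 - 142480 = 0, i.e. γ^4 - 808γ^2 + 20736 = 0. So γ is a root of x^4 - 808x^2 + 20736. This polynomial is irreducible over Q: it has no rational root (each ±√274 ± √130 is irrational), and any factorization into two quadratics over Q would force √(35620) ∈ Q (pairing opposite roots) or √274, √130 ∈ Q (other pairings), all impossible. Hence [Q(γ):Q] = 4 = [Q(√274, √130):Q], so Q(γ) = Q(√274, √130).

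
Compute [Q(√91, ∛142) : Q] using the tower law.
[Q(√91, ∛142) : Q] = 6

Let L = Q(√91, ∛142). Since Q(√91) ⊂ L and [Q(√91):Q] = 2, the tower law gives 2 | [L:Q]. Likewise Q(∛142) ⊂ L with [Q(∛142):Q] = 3 (because 142 is not a perfect cube), so 3 | [L:Q]. As gcd(2,3) = 1, [L:Q] is divisible by 6. Conversely L is generated over Q by √91 and ∛142, so [L:Q] ≤ 2·3 = 6. Therefore [Q(√91, ∛142) : Q] = 6.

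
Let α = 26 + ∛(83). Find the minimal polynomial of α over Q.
m_α(x) = x^3 - 78x^2 + 2028x - 17659

Set β = α - 26 = ∛(83), so β^3 = 83. Then (α - 26)^3 - 83 = 0, i.e. α is a root of g(x) = (x - 26)^3 - 83 = x^3 - 78x^2 + 2028x - 17659. Since g(x) = h(x - 26) where h(x) = x^3 - 83, and h is irreducible over Q (because 83 is not a perfect cube, so h has no rational root, and a monic cubic with no rational root is irreducible), g is also irreducible (irreducibility is preserved under the substitution x → x - 26). Hence m_α(x) = x^3 - 78x^2 + 2028x - 17659.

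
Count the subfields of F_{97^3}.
F_{97^3} has 2 subfields

The subfields of F_{p^n} are exactly the fields F_{p^d} for d | n (each is the fixed field of the unique index-d subgroup of Gal(F_{p^n}/F_p) ≅ Z/nZ). The divisors of n = 3 are {1, 3}, giving 2 subfields: F_{97^1}, F_{97^3}.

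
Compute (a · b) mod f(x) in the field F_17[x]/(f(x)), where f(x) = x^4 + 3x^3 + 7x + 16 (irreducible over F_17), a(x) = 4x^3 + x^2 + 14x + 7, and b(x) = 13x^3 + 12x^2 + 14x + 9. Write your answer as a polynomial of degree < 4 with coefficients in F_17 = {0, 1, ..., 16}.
a · b ≡ 6x^3 + 3x^2 + 5x + 3 (mod f(x))

Multiply in F_17[x]: a(x)·b(x) = (4x^3 + x^2 + 14x + 7)·(13x^3 + 12x^2 + 14x + 9) = x^6 + 10x^5 + 12x^4 + 3x^3 + 3x + 12. This has degree ≥ 4, so divide by f(x) over F_17: x^6 + 10x^5 + 12x^4 + 3x^3 + 3x + 12 = (x^2 + 7x + 8)·(x^4 + 3x^3 + 7x + 16) + (6x^3 + 3x^2 + 5x + 3). Hence a·b ≡ 6x^3 + 3x^2 + 5x + 3 (mod f). (F_17[x]/(f) is a field with 17^4 = 83521 elements since f is irreducible of degree 4.)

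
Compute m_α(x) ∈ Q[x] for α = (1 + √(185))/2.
m_α(x) = x^2 - x - 46

From 2α - 1 = √(185), squaring gives (2α - 1)^2 = 185, i.e. 4α^2 - 4α + 1 = 185, so α^2 - α + (1 - 185)/4 = 0. Since 185 ≡ 1 (mod 4), (1 - 185)/4 = -46 ∈ Z. The polynomial x^2 - x - 46 has discriminant 1 - 4·(-46) = 185, which is not a perfect square in Q (d = 185 is squarefree and ≠ 1), so x^2 - x - 46 is irreducible over Q. It is the minimal polynomial of α.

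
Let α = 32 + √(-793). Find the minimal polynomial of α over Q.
m_α(x) = x^2 - 64x + 1817

From α - 32 = √(-793), squaring gives (α - 32)^2 = -793, i.e. α^2 - 64α + 1024 = -793, so α^2 - 64α + 1817 = 0. The discriminant of x^2 - 64x + 1817 is (-64)^2 - 4·(1817) = 4096 - 7268 = -3172, and 4·(-793) is not a perfect square in Q since -793 is squarefree and ≠ 1. Hence x^2 - 64x + 1817 is irreducible over Q and is the minimal polynomial of α.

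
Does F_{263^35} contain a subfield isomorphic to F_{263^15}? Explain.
No: F_{263^15} is not a subfield of F_{263^35}

F_{p^m} embeds in F_{p^n} iff m | n. Here 15 ∤ 35 (since 35 = 2·15 + 5 with remainder 5 ≠ 0), so F_{263^15} is not a subfield of F_{263^35}. Equivalently: if it were, the tower law would give 15 = [F_{263^15}:F_263] dividing [F_{263^35}:F_263] = 35, contradiction.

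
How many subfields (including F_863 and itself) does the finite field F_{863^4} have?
F_{863^4} has 3 subfields

The subfields of F_{p^n} are exactly the fields F_{p^d} for d | n (each is the fixed field of the unique index-d subgroup of Gal(F_{p^n}/F_p) ≅ Z/nZ). The divisors of n = 4 are {1, 2, 4}, giving 3 subfields: F_{863^1}, F_{863^2}, F_{863^4}.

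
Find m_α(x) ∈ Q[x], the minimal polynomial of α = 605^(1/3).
m_α(x) = x^3 - 605

α satisfies α^3 = 605, so x^3 - 605 annihilates α. By the rational root test, a rational root p/q (in lowest terms) of x^3 - 605 would satisfy p^3 = 605 q^3, forcing q = 1 and p^3 = 605; but 605 is not a perfect cube, contradiction. A monic cubic over Q with no rational root is irreducible (any nontrivial factorization would include a linear factor). Hence x^3 - 605 is the minimal polynomial of α, and in particular [Q(α):Q] = 3.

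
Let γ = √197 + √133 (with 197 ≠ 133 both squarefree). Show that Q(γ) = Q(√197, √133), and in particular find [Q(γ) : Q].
[Q(γ) : Q] = 4 (equivalently, Q(γ) = Q(√197, √133))

Obviously Q(γ) ⊆ Q(√197, √133), and [Q(√197, √133):Q] = 4 (since 197, 133 are distinct squarefree integers > 1 with 26201 not a perfect square). To show equality we compute the minimal polynomial of γ. From γ = √197 + √133: γ^2 = 197 + 2√(26201) + 133 = 330 + 2√(26201), so γ^2 - 330 = 2√(26201); squaring, (γ^2 - 330)^2 = 4·26201, i.e. γ^4 - 660γ^2 + 108900 - 104804 = 0, i.e. γ^4 - 660γ^2 + 4096 = 0. So γ is a root of x^4 - 660x^2 + 4096. This polynomial is irreducible over Q: it has no rational root (each ±√197 ± √133 is irrational), and any factorization into two quadratics over Q would force √(26201) ∈ Q (pairing opposite roots) or √197, √133 ∈ Q (other pairings), all impossible. Hence [Q(γ):Q] = 4 = [Q(√197, √133):Q], so Q(γ) = Q(√197, √133).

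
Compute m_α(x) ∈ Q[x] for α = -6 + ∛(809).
m_α(x) = x^3 + 18x^2 + 108x - 593

Set β = α + 6 = ∛(809), so β^3 = 809. Then (α + 6)^3 - 809 = 0, i.e. α is a root of g(x) = (x + 6)^3 - 809 = x^3 + 18x^2 + 108x - 593. Since g(x) = h(x + 6) where h(x) = x^3 - 809, and h is irreducible over Q (because 809 is not a perfect cube, so h has no rational root, and a monic cubic with no rational root is irreducible), g is also irreducible (irreducibility is preserved under the substitution x → x + 6). Hence m_α(x) = x^3 + 18x^2 + 108x - 593.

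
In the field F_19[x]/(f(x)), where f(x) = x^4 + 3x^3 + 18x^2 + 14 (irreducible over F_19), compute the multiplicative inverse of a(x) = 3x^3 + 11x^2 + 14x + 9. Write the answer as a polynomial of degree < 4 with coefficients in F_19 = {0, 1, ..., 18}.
a(x)^(-1) ≡ 13x^2 + 8x + 4 (mod f(x))

Since f is irreducible over F_19, F_19[x]/(f) is a field and a(x) ≠ 0 has an inverse. Apply the extended Euclidean algorithm to f(x) and a(x) in F_19[x]: f(x) = (13x + 4)·a(x) + (x^2 + 17x + 16);  a(x) = (3x + 17)·(x^2 + 17x + 16) + (3). The last nonzero remainder is the constant 3 = gcd(f, a) in F_19. Back-substituting through the division chain expresses 3 = s(x)·a(x) + t(x)·f(x) with s(x) ≡ x^2 + 5x + 12 (mod f), so (x^2 + 5x + 12)·a(x) ≡ 3 (mod f). Multiplying by 3^(-1) ≡ 13 in F_19 gives a(x)^(-1) ≡ 13·(x^2 + 5x + 12) ≡ 13x^2 + 8x + 4 (mod f). Check: (3x^3 + 11x^2 + 14x + 9)·(13x^2 + 8x + 4) = x^5 + 15x^4 + 16x^3 + 7x^2 + 14x + 17 ≡ 1 (mod x^4 + 3x^3 + 18x^2 + 14).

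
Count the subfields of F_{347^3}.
F_{347^3} has 2 subfields

The subfields of F_{p^n} are exactly the fields F_{p^d} for d | n (each is the fixed field of the unique index-d subgroup of Gal(F_{p^n}/F_p) ≅ Z/nZ). The divisors of n = 3 are {1, 3}, giving 2 subfields: F_{347^1}, F_{347^3}.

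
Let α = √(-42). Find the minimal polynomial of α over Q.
m_α(x) = x^2 + 42

α satisfies α^2 + 42 = 0, so x^2 + 42 annihilates α. Since d = -42 is squarefree and ≠ 1, it is not a perfect square in Q, so x^2 + 42 has no rational root and is therefore irreducible over Q (a degree-2 polynomial over a field is irreducible iff it has no root). Hence m_α(x) = x^2 + 42.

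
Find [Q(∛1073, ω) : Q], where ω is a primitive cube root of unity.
[Q(∛1073, ω) : Q] = 6

[Q(∛1073):Q] = 3 (min poly x^3 - 1073, irreducible since 1073 is not a perfect cube). [Q(ω):Q] = 2 (min poly x^2 + x + 1). Since Q(∛1073) ⊂ R and ω ∉ R, we have ω ∉ Q(∛1073), so x^2 + x + 1 remains irreducible over Q(∛1073) and [Q(∛1073, ω) : Q(∛1073)] = 2. By the tower law, [Q(∛1073, ω) : Q] = 3 · 2 = 6. (In fact Q(∛1073, ω) is the splitting field of x^3 - 1073 over Q.)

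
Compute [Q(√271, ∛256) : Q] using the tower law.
[Q(√271, ∛256) : Q] = 6

Let L = Q(√271, ∛256). Since Q(√271) ⊂ L and [Q(√271):Q] = 2, the tower law gives 2 | [L:Q]. Likewise Q(∛256) ⊂ L with [Q(∛256):Q] = 3 (because 256 is not a perfect cube), so 3 | [L:Q]. As gcd(2,3) = 1, [L:Q] is divisible by 6. Conversely L is generated over Q by √271 and ∛256, so [L:Q] ≤ 2·3 = 6. Therefore [Q(√271, ∛256) : Q] = 6.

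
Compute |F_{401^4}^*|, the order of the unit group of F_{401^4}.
|F_{401^4}^*| = 25856961600

F_{401^4} has 401^4 = 25856961601 elements; its multiplicative group consists of all nonzero elements, so |F_{401^4}^*| = 25856961601 - 1 = 25856961600. (It is cyclic since any finite subgroup of the multiplicative group of a field is cyclic.)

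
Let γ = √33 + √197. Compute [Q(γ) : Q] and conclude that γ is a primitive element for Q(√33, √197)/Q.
[Q(γ) : Q] = 4 (equivalently, Q(γ) = Q(√33, √197))

Obviously Q(γ) ⊆ Q(√33, √197), and [Q(√33, √197):Q] = 4 (since 33, 197 are distinct squarefree integers > 1 with 6501 not a perfect square). To show equality we compute the minimal polynomial of γ. From γ = √33 + √197: γ^2 = 33 + 2√(6501) + 197 = 230 + 2√(6501), so γ^2 - 230 = 2√(6501); squaring, (γ^2 - 230)^2 = 4·6501, i.e. γ^4 - 460γ^2 + 52900 - 26004 = 0, i.e. γ^4 - 460γ^2 + 26896 = 0. So γ is a root of x^4 - 460x^2 + 26896. This polynomial is irreducible over Q: it has no rational root (each ±√33 ± √197 is irrational), and any factorization into two quadratics over Q would force √(6501) ∈ Q (pairing opposite roots) or √33, √197 ∈ Q (other pairings), all impossible. Hence [Q(γ):Q] = 4 = [Q(√33, √197):Q], so Q(γ) = Q(√33, √197).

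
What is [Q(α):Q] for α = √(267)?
[Q(α):Q] = 2

[Q(α):Q] equals the degree of the minimal polynomial of α. Here α^2 = 267 and x^2 - 267 is irreducible (d = 267 is squarefree, ≠ 1, hence not a square), so deg(m_α) = 2. Thus [Q(α):Q] = 2.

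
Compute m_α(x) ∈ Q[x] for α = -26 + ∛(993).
m_α(x) = x^3 + 78x^2 + 2028x + 16583

Set β = α + 26 = ∛(993), so β^3 = 993. Then (α + 26)^3 - 993 = 0, i.e. α is a root of g(x) = (x + 26)^3 - 993 = x^3 + 78x^2 + 2028x + 16583. Since g(x) = h(x + 26) where h(x) = x^3 - 993, and h is irreducible over Q (because 993 is not a perfect cube, so h has no rational root, and a monic cubic with no rational root is irreducible), g is also irreducible (irreducibility is preserved under the substitution x → x + 26). Hence m_α(x) = x^3 + 78x^2 + 2028x + 16583.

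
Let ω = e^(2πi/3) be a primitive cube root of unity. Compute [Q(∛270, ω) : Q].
[Q(∛270, ω) : Q] = 6

[Q(∛270):Q] = 3 (min poly x^3 - 270, irreducible since 270 is not a perfect cube). [Q(ω):Q] = 2 (min poly x^2 + x + 1). Since Q(∛270) ⊂ R and ω ∉ R, we have ω ∉ Q(∛270), so x^2 + x + 1 remains irreducible over Q(∛270) and [Q(∛270, ω) : Q(∛270)] = 2. By the tower law, [Q(∛270, ω) : Q] = 3 · 2 = 6. (In fact Q(∛270, ω) is the splitting field of x^3 - 270 over Q.)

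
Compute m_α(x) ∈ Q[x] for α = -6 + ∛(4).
m_α(x) = x^3 + 18x^2 + 108x + 212

Set β = α + 6 = ∛(4), so β^3 = 4. Then (α + 6)^3 - 4 = 0, i.e. α is a root of g(x) = (x + 6)^3 - 4 = x^3 + 18x^2 + 108x + 212. Since g(x) = h(x + 6) where h(x) = x^3 - 4, and h is irreducible over Q (because 4 is not a perfect cube, so h has no rational root, and a monic cubic with no rational root is irreducible), g is also irreducible (irreducibility is preserved under the substitution x → x + 6). Hence m_α(x) = x^3 + 18x^2 + 108x + 212.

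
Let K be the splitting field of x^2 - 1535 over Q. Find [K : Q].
[K : Q] = 2

f(x) = x^2 - 1535 factors as (x - √1535)(x + √1535). The splitting field is K = Q(√1535). Since 1535 is squarefree and > 1, it is not a perfect square, so x^2 - 1535 is irreducible over Q and [Q(√1535) : Q] = 2. Hence [K : Q] = 2.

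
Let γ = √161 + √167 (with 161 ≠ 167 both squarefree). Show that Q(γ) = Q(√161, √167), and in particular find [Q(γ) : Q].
[Q(γ) : Q] = 4 (equivalently, Q(γ) = Q(√161, √167))

Obviously Q(γ) ⊆ Q(√161, √167), and [Q(√161, √167):Q] = 4 (since 161, 167 are distinct squarefree integers > 1 with 26887 not a perfect square). To show equality we compute the minimal polynomial of γ. From γ = √161 + √167: γ^2 = 161 + 2√(26887) + 167 = 328 + 2√(26887), so γ^2 - 328 = 2√(26887); squaring, (γ^2 - 328)^2 = 4·26887, i.e. γ^4 - 656γ^2 + 107584 - 107548 = 0, i.e. γ^4 - 656γ^2 + 36 = 0. So γ is a root of x^4 - 656x^2 + 36. This polynomial is irreducible over Q: it has no rational root (each ±√161 ± √167 is irrational), and any factorization into two quadratics over Q would force √(26887) ∈ Q (pairing opposite roots) or √161, √167 ∈ Q (other pairings), all impossible. Hence [Q(γ):Q] = 4 = [Q(√161, √167):Q], so Q(γ) = Q(√161, √167).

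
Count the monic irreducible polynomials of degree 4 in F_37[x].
There are 468198 monic irreducible polynomials of degree 4 over F_37

Each element of F_{37^4} that lies in no proper subfield is a root of exactly one monic irreducible of degree 4 over F_37, and each such polynomial has 4 distinct roots in F_{37^4}. By Möbius inversion the count is N_37(4) = (1/4) Σ_{d|4} μ(4/d) · 37^d = (1/4)(μ(4)·37^1 + μ(2)·37^2 + μ(1)·37^4) = 1872792/4 = 468198.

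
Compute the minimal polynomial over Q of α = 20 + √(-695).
m_α(x) = x^2 - 40x + 1095

From α - 20 = √(-695), squaring gives (α - 20)^2 = -695, i.e. α^2 - 40α + 400 = -695, so α^2 - 40α + 1095 = 0. The discriminant of x^2 - 40x + 1095 is (-40)^2 - 4·(1095) = 1600 - 4380 = -2780, and 4·(-695) is not a perfect square in Q since -695 is squarefree and ≠ 1. Hence x^2 - 40x + 1095 is irreducible over Q and is the minimal polynomial of α.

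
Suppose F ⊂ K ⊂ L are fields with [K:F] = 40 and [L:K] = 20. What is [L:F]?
[L:F] = 800

The tower law says that for any tower of field extensions F ⊂ K ⊂ L with finite degrees, [L:F] = [L:K] · [K:F]. Here this gives [L:F] = 20 · 40 = 800.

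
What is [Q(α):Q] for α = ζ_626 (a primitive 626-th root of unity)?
[Q(α):Q] = 312

The minimal polynomial of ζ_626 over Q is the 626-th cyclotomic polynomial Φ_626(x), which is irreducible over Q and has degree φ(626) = 312. Hence [Q(α):Q] = φ(626) = 312.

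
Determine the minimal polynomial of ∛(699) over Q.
m_α(x) = x^3 - 699

α satisfies α^3 = 699, so x^3 - 699 annihilates α. By the rational root test, a rational root p/q (in lowest terms) of x^3 - 699 would satisfy p^3 = 699 q^3, forcing q = 1 and p^3 = 699; but 699 is not a perfect cube, contradiction. A monic cubic over Q with no rational root is irreducible (any nontrivial factorization would include a linear factor). Hence x^3 - 699 is the minimal polynomial of α, and in particular [Q(α):Q] = 3.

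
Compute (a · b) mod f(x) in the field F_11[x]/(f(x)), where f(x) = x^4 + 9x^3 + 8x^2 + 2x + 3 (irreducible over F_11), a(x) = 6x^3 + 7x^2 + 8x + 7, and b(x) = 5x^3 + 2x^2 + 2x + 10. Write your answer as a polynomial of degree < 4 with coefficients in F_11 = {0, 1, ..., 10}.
a · b ≡ 4x^3 + 4x^2 + x + 5 (mod f(x))

Multiply in F_11[x]: a(x)·b(x) = (6x^3 + 7x^2 + 8x + 7)·(5x^3 + 2x^2 + 2x + 10) = 8x^6 + 3x^5 + 4x^3 + x^2 + 6x + 4. This has degree ≥ 4, so divide by f(x) over F_11: 8x^6 + 3x^5 + 4x^3 + x^2 + 6x + 4 = (8x^2 + 8x + 7)·(x^4 + 9x^3 + 8x^2 + 2x + 3) + (4x^3 + 4x^2 + x + 5). Hence a·b ≡ 4x^3 + 4x^2 + x + 5 (mod f). (F_11[x]/(f) is a field with 11^4 = 14641 elements since f is irreducible of degree 4.)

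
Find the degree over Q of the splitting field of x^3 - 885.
[K : Q] = 6

The roots of x^3 - 885 are ∛885, ω∛885, ω^2∛885 where ω = e^(2πi/3) is a primitive cube root of unity, so K = Q(∛885, ω). Now [Q(∛885):Q] = 3 (since 885 is not a perfect cube, x^3 - 885 is irreducible) and [Q(ω):Q] = 2. Both 2 and 3 divide [K:Q], and [K:Q] ≤ 3·2 = 6, so [K:Q] = 6. (Equivalently: Q(∛885) ⊂ R but ω ∉ R, so [K : Q(∛885)] = 2.)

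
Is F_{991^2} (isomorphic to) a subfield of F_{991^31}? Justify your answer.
No: F_{991^2} is not a subfield of F_{991^31}

F_{p^m} embeds in F_{p^n} iff m | n. Here 2 ∤ 31 (since 31 = 15·2 + 1 with remainder 1 ≠ 0), so F_{991^2} is not a subfield of F_{991^31}. Equivalently: if it were, the tower law would give 2 = [F_{991^2}:F_991] dividing [F_{991^31}:F_991] = 31, contradiction.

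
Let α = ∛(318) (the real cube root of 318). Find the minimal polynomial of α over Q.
m_α(x) = x^3 - 318

α satisfies α^3 = 318, so x^3 - 318 annihilates α. By the rational root test, a rational root p/q (in lowest terms) of x^3 - 318 would satisfy p^3 = 318 q^3, forcing q = 1 and p^3 = 318; but 318 is not a perfect cube, contradiction. A monic cubic over Q with no rational root is irreducible (any nontrivial factorization would include a linear factor). Hence x^3 - 318 is the minimal polynomial of α, and in particular [Q(α):Q] = 3.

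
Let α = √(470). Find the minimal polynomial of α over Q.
m_α(x) = x^2 - 470

α satisfies α^2 - 470 = 0, so x^2 - 470 annihilates α. Since d = 470 is squarefree and ≠ 1, it is not a perfect square in Q, so x^2 - 470 has no rational root and is therefore irreducible over Q (a degree-2 polynomial over a field is irreducible iff it has no root). Hence m_α(x) = x^2 - 470.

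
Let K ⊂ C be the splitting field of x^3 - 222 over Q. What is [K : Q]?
[K : Q] = 6

The roots of x^3 - 222 are ∛222, ω∛222, ω^2∛222 where ω = e^(2πi/3) is a primitive cube root of unity, so K = Q(∛222, ω). Now [Q(∛222):Q] = 3 (since 222 is not a perfect cube, x^3 - 222 is irreducible) and [Q(ω):Q] = 2. Both 2 and 3 divide [K:Q], and [K:Q] ≤ 3·2 = 6, so [K:Q] = 6. (Equivalently: Q(∛222) ⊂ R but ω ∉ R, so [K : Q(∛222)] = 2.)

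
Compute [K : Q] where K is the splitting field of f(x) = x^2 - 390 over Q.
[K : Q] = 2

f(x) = x^2 - 390 factors as (x - √390)(x + √390). The splitting field is K = Q(√390). Since 390 is squarefree and > 1, it is not a perfect square, so x^2 - 390 is irreducible over Q and [Q(√390) : Q] = 2. Hence [K : Q] = 2.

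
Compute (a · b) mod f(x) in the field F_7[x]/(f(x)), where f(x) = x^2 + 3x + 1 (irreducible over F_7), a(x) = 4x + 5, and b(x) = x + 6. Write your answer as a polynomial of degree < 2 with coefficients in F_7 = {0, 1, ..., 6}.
a · b ≡ 3x + 5 (mod f(x))

Multiply in F_7[x]: a(x)·b(x) = (4x + 5)·(x + 6) = 4x^2 + x + 2. This has degree ≥ 2, so divide by f(x) over F_7: 4x^2 + x + 2 = (4)·(x^2 + 3x + 1) + (3x + 5). Hence a·b ≡ 3x + 5 (mod f). (F_7[x]/(f) is a field with 7^2 = 49 elements since f is irreducible of degree 2.)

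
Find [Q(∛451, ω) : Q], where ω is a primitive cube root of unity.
[Q(∛451, ω) : Q] = 6

[Q(∛451):Q] = 3 (min poly x^3 - 451, irreducible since 451 is not a perfect cube). [Q(ω):Q] = 2 (min poly x^2 + x + 1). Since Q(∛451) ⊂ R and ω ∉ R, we have ω ∉ Q(∛451), so x^2 + x + 1 remains irreducible over Q(∛451) and [Q(∛451, ω) : Q(∛451)] = 2. By the tower law, [Q(∛451, ω) : Q] = 3 · 2 = 6. (In fact Q(∛451, ω) is the splitting field of x^3 - 451 over Q.)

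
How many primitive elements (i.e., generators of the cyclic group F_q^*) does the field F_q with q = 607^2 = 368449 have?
There are φ(368448) = 115200 primitive elements

F_q^* is cyclic of order q - 1 = 368448. A cyclic group of order m has exactly φ(m) generators. Here m = 368448 = 2^6 · 3 · 19 · 101, so the number of primitive elements is φ(368448) = 115200.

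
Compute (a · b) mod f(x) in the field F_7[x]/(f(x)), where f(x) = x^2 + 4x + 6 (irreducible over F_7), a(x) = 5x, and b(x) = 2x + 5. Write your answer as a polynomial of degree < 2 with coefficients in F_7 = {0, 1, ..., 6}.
a · b ≡ 6x + 3 (mod f(x))

Multiply in F_7[x]: a(x)·b(x) = (5x)·(2x + 5) = 3x^2 + 4x. This has degree ≥ 2, so divide by f(x) over F_7: 3x^2 + 4x = (3)·(x^2 + 4x + 6) + (6x + 3). Hence a·b ≡ 6x + 3 (mod f). (F_7[x]/(f) is a field with 7^2 = 49 elements since f is irreducible of degree 2.)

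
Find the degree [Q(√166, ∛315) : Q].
[Q(√166, ∛315) : Q] = 6

Let L = Q(√166, ∛315). Since Q(√166) ⊂ L and [Q(√166):Q] = 2, the tower law gives 2 | [L:Q]. Likewise Q(∛315) ⊂ L with [Q(∛315):Q] = 3 (because 315 is not a perfect cube), so 3 | [L:Q]. As gcd(2,3) = 1, [L:Q] is divisible by 6. Conversely L is generated over Q by √166 and ∛315, so [L:Q] ≤ 2·3 = 6. Therefore [Q(√166, ∛315) : Q] = 6.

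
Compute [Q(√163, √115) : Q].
[Q(√163, √115) : Q] = 4

[Q(√163):Q] = 2 (min poly x^2 - 163, irreducible since 163 is squarefree > 1). For the top step, suppose √115 ∈ Q(√163), say √115 = c + d√163 with c, d ∈ Q. Squaring: 115 = c^2 + 163d^2 + 2cd√163. Since √163 ∉ Q this forces 2cd = 0. If d = 0 then √115 = c ∈ Q, contradicting 115 squarefree > 1. If c = 0 then 115 = 163d^2, so 163·115 = (163d)^2 is a perfect square in Q — but 163·115 = 18745 is not a perfect square (since 163 and 115 are distinct squarefree integers). Contradiction. Hence √115 ∉ Q(√163), so x^2 - 115 stays irreducible over Q(√163) and [Q(√163, √115) : Q(√163)] = 2. By the tower law, [Q(√163, √115) : Q] = 2 · 2 = 4.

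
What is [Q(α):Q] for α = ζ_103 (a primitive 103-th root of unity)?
[Q(α):Q] = 102

The minimal polynomial of ζ_103 over Q is the 103-th cyclotomic polynomial Φ_103(x), which is irreducible over Q and has degree φ(103) = 102. Hence [Q(α):Q] = φ(103) = 102.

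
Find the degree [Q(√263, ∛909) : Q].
[Q(√263, ∛909) : Q] = 6

Let L = Q(√263, ∛909). Since Q(√263) ⊂ L and [Q(√263):Q] = 2, the tower law gives 2 | [L:Q]. Likewise Q(∛909) ⊂ L with [Q(∛909):Q] = 3 (because 909 is not a perfect cube), so 3 | [L:Q]. As gcd(2,3) = 1, [L:Q] is divisible by 6. Conversely L is generated over Q by √263 and ∛909, so [L:Q] ≤ 2·3 = 6. Therefore [Q(√263, ∛909) : Q] = 6.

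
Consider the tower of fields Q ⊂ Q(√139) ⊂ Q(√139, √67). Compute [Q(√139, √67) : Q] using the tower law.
[Q(√139, √67) : Q] = 4

[Q(√139):Q] = 2 (min poly x^2 - 139, irreducible since 139 is squarefree > 1). For the top step, suppose √67 ∈ Q(√139), say √67 = c + d√139 with c, d ∈ Q. Squaring: 67 = c^2 + 139d^2 + 2cd√139. Since √139 ∉ Q this forces 2cd = 0. If d = 0 then √67 = c ∈ Q, contradicting 67 squarefree > 1. If c = 0 then 67 = 139d^2, so 139·67 = (139d)^2 is a perfect square in Q — but 139·67 = 9313 is not a perfect square (since 139 and 67 are distinct squarefree integers). Contradiction. Hence √67 ∉ Q(√139), so x^2 - 67 stays irreducible over Q(√139) and [Q(√139, √67) : Q(√139)] = 2. By the tower law, [Q(√139, √67) : Q] = 2 · 2 = 4.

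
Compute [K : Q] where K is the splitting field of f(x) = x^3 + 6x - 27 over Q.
[K : Q] = 6

By the rational root test, any rational root of the monic integer polynomial f(x) = x^3 + 6x - 27 must be an integer dividing the constant term -27, i.e. one of ±{1, 3, 9, 27}. Evaluating: f(1) = -20, f(-1) = -34, f(3) = 18, f(-3) = -72, f(9) = 756, f(-9) = -810, f(27) = 19818, f(-27) = -19872; none is 0, so f has no rational root and is therefore irreducible over Q (a cubic with no linear factor over a field is irreducible). For an irreducible cubic, the Galois group is A_3 or S_3 according as the discriminant disc(f) = -4a^3 - 27b^2 = -4·(6)^3 - 27·(-27)^2 = -20547 is or is not a square in Q. Here disc(f) = -20547 is not a perfect square in Q, so the Galois group of f over Q is not contained in A_3 and must be all of S_3. The splitting field has degree |S_3| = 6 over Q, so [K : Q] = 6.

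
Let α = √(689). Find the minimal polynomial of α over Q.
m_α(x) = x^2 - 689

α satisfies α^2 - 689 = 0, so x^2 - 689 annihilates α. Since d = 689 is squarefree and ≠ 1, it is not a perfect square in Q, so x^2 - 689 has no rational root and is therefore irreducible over Q (a degree-2 polynomial over a field is irreducible iff it has no root). Hence m_α(x) = x^2 - 689.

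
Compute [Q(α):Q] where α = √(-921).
[Q(α):Q] = 2

[Q(α):Q] equals the degree of the minimal polynomial of α. Here α^2 = -921 and x^2 + 921 is irreducible (d = -921 is squarefree, ≠ 1, hence not a square), so deg(m_α) = 2. Thus [Q(α):Q] = 2.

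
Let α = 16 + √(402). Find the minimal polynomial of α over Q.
m_α(x) = x^2 - 32x - 146

From α - 16 = √(402), squaring gives (α - 16)^2 = 402, i.e. α^2 - 32α + 256 = 402, so α^2 - 32α - 146 = 0. The discriminant of x^2 - 32x - 146 is (-32)^2 - 4·(-146) = 1024 + 584 = 1608, and 4·(402) is not a perfect square in Q since 402 is squarefree and ≠ 1. Hence x^2 - 32x - 146 is irreducible over Q and is the minimal polynomial of α.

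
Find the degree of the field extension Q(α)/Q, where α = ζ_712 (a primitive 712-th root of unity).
[Q(α):Q] = 352

The minimal polynomial of ζ_712 over Q is the 712-th cyclotomic polynomial Φ_712(x), which is irreducible over Q and has degree φ(712) = 352. Hence [Q(α):Q] = φ(712) = 352.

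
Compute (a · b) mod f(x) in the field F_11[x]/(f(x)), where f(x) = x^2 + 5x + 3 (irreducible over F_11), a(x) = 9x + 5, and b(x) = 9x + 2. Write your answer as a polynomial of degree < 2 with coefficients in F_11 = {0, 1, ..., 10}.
a · b ≡ 10x + 9 (mod f(x))

Multiply in F_11[x]: a(x)·b(x) = (9x + 5)·(9x + 2) = 4x^2 + 8x + 10. This has degree ≥ 2, so divide by f(x) over F_11: 4x^2 + 8x + 10 = (4)·(x^2 + 5x + 3) + (10x + 9). Hence a·b ≡ 10x + 9 (mod f). (F_11[x]/(f) is a field with 11^2 = 121 elements since f is irreducible of degree 2.)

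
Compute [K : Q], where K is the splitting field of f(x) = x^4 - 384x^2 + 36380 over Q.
[K : Q] = 4

Solving the quadratic in x^2: x^2 = (384 ± √(384^2 - 4·36380))/2 = (384 ± √1936)/2 = (384 ± 44)/2, giving x^2 = 214 or x^2 = 170. So f(x) = (x^2 - 214)(x^2 - 170) and the roots of f are ±√214, ±√170. Hence the splitting field is K = Q(√214, √170). Since 214 and 170 are distinct squarefree integers > 1, their product 36380 is not a perfect square, so √170 ∉ Q(√214). By the tower law [K:Q] = [Q(√214,√170):Q(√214)] · [Q(√214):Q] = 2 · 2 = 4.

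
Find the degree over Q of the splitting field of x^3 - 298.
[K : Q] = 6

The roots of x^3 - 298 are ∛298, ω∛298, ω^2∛298 where ω = e^(2πi/3) is a primitive cube root of unity, so K = Q(∛298, ω). Now [Q(∛298):Q] = 3 (since 298 is not a perfect cube, x^3 - 298 is irreducible) and [Q(ω):Q] = 2. Both 2 and 3 divide [K:Q], and [K:Q] ≤ 3·2 = 6, so [K:Q] = 6. (Equivalently: Q(∛298) ⊂ R but ω ∉ R, so [K : Q(∛298)] = 2.)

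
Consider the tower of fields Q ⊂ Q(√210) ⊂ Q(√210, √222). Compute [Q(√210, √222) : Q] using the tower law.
[Q(√210, √222) : Q] = 4

[Q(√210):Q] = 2 (min poly x^2 - 210, irreducible since 210 is squarefree > 1). For the top step, suppose √222 ∈ Q(√210), say √222 = c + d√210 with c, d ∈ Q. Squaring: 222 = c^2 + 210d^2 + 2cd√210. Since √210 ∉ Q this forces 2cd = 0. If d = 0 then √222 = c ∈ Q, contradicting 222 squarefree > 1. If c = 0 then 222 = 210d^2, so 210·222 = (210d)^2 is a perfect square in Q — but 210·222 = 46620 is not a perfect square (since 210 and 222 are distinct squarefree integers). Contradiction. Hence √222 ∉ Q(√210), so x^2 - 222 stays irreducible over Q(√210) and [Q(√210, √222) : Q(√210)] = 2. By the tower law, [Q(√210, √222) : Q] = 2 · 2 = 4.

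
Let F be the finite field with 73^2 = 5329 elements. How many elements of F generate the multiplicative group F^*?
There are φ(5328) = 1728 primitive elements

F_q^* is cyclic of order q - 1 = 5328. A cyclic group of order m has exactly φ(m) generators. Here m = 5328 = 2^4 · 3^2 · 37, so the number of primitive elements is φ(5328) = 1728.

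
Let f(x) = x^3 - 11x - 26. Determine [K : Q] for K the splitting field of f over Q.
[K : Q] = 6

By the rational root test, any rational root of the monic integer polynomial f(x) = x^3 - 11x - 26 must be an integer dividing the constant term -26, i.e. one of ±{1, 2, 13, 26}. Evaluating: f(1) = -36, f(-1) = -16, f(2) = -40, f(-2) = -12, f(13) = 2028, f(-13) = -2080, f(26) = 17264, f(-26) = -17316; none is 0, so f has no rational root and is therefore irreducible over Q (a cubic with no linear factor over a field is irreducible). For an irreducible cubic, the Galois group is A_3 or S_3 according as the discriminant disc(f) = -4a^3 - 27b^2 = -4·(-11)^3 - 27·(-26)^2 = -12928 is or is not a square in Q. Here disc(f) = -12928 is not a perfect square in Q, so the Galois group of f over Q is not contained in A_3 and must be all of S_3. The splitting field has degree |S_3| = 6 over Q, so [K : Q] = 6.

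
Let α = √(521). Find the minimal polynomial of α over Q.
m_α(x) = x^2 - 521

α satisfies α^2 - 521 = 0, so x^2 - 521 annihilates α. Since d = 521 is squarefree and ≠ 1, it is not a perfect square in Q, so x^2 - 521 has no rational root and is therefore irreducible over Q (a degree-2 polynomial over a field is irreducible iff it has no root). Hence m_α(x) = x^2 - 521.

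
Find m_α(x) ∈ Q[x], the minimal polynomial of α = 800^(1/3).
m_α(x) = x^3 - 800

α satisfies α^3 = 800, so x^3 - 800 annihilates α. By the rational root test, a rational root p/q (in lowest terms) of x^3 - 800 would satisfy p^3 = 800 q^3, forcing q = 1 and p^3 = 800; but 800 is not a perfect cube, contradiction. A monic cubic over Q with no rational root is irreducible (any nontrivial factorization would include a linear factor). Hence x^3 - 800 is the minimal polynomial of α, and in particular [Q(α):Q] = 3.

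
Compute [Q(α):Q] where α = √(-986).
[Q(α):Q] = 2

[Q(α):Q] equals the degree of the minimal polynomial of α. Here α^2 = -986 and x^2 + 986 is irreducible (d = -986 is squarefree, ≠ 1, hence not a square), so deg(m_α) = 2. Thus [Q(α):Q] = 2.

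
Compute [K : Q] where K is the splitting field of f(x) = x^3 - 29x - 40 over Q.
[K : Q] = 6

By the rational root test, any rational root of the monic integer polynomial f(x) = x^3 - 29x - 40 must be an integer dividing the constant term -40, i.e. one of ±{1, 2, 4, 5, 8, 10, 20, 40}. Evaluating: f(1) = -68, f(-1) = -12, f(2) = -90, f(-2) = 10, f(4) = -92, f(-4) = 12, f(5) = -60, f(-5) = -20, f(8) = 240, f(-8) = -320, f(10) = 670, f(-10) = -750, f(20) = 7380, f(-20) = -7460, f(40) = 62800, f(-40) = -62880; none is 0, so f has no rational root and is therefore irreducible over Q (a cubic with no linear factor over a field is irreducible). For an irreducible cubic, the Galois group is A_3 or S_3 according as the discriminant disc(f) = -4a^3 - 27b^2 = -4·(-29)^3 - 27·(-40)^2 = 54356 is or is not a square in Q. Here disc(f) = 54356 is not a perfect square in Q, so the Galois group of f over Q is not contained in A_3 and must be all of S_3. The splitting field has degree |S_3| = 6 over Q, so [K : Q] = 6.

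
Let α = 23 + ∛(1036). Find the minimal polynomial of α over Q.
m_α(x) = x^3 - 69x^2 + 1587x - 13203

Set β = α - 23 = ∛(1036), so β^3 = 1036. Then (α - 23)^3 - 1036 = 0, i.e. α is a root of g(x) = (x - 23)^3 - 1036 = x^3 - 69x^2 + 1587x - 13203. Since g(x) = h(x - 23) where h(x) = x^3 - 1036, and h is irreducible over Q (because 1036 is not a perfect cube, so h has no rational root, and a monic cubic with no rational root is irreducible), g is also irreducible (irreducibility is preserved under the substitution x → x - 23). Hence m_α(x) = x^3 - 69x^2 + 1587x - 13203.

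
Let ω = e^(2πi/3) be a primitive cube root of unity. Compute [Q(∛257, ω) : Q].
[Q(∛257, ω) : Q] = 6

[Q(∛257):Q] = 3 (min poly x^3 - 257, irreducible since 257 is not a perfect cube). [Q(ω):Q] = 2 (min poly x^2 + x + 1). Since Q(∛257) ⊂ R and ω ∉ R, we have ω ∉ Q(∛257), so x^2 + x + 1 remains irreducible over Q(∛257) and [Q(∛257, ω) : Q(∛257)] = 2. By the tower law, [Q(∛257, ω) : Q] = 3 · 2 = 6. (In fact Q(∛257, ω) is the splitting field of x^3 - 257 over Q.)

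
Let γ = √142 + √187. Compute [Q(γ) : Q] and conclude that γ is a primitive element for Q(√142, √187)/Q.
[Q(γ) : Q] = 4 (equivalently, Q(γ) = Q(√142, √187))

Obviously Q(γ) ⊆ Q(√142, √187), and [Q(√142, √187):Q] = 4 (since 142, 187 are distinct squarefree integers > 1 with 26554 not a perfect square). To show equality we compute the minimal polynomial of γ. From γ = √142 + √187: γ^2 = 142 + 2√(26554) + 187 = 329 + 2√(26554), so γ^2 - 329 = 2√(26554); squaring, (γ^2 - 329)^2 = 4·26554, i.e. γ^4 - 658γ^2 + 108241 - 106216 = 0, i.e. γ^4 - 658γ^2 + 2025 = 0. So γ is a root of x^4 - 658x^2 + 2025. This polynomial is irreducible over Q: it has no rational root (each ±√142 ± √187 is irrational), and any factorization into two quadratics over Q would force √(26554) ∈ Q (pairing opposite roots) or √142, √187 ∈ Q (other pairings), all impossible. Hence [Q(γ):Q] = 4 = [Q(√142, √187):Q], so Q(γ) = Q(√142, √187).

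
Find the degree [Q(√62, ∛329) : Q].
[Q(√62, ∛329) : Q] = 6

Let L = Q(√62, ∛329). Since Q(√62) ⊂ L and [Q(√62):Q] = 2, the tower law gives 2 | [L:Q]. Likewise Q(∛329) ⊂ L with [Q(∛329):Q] = 3 (because 329 is not a perfect cube), so 3 | [L:Q]. As gcd(2,3) = 1, [L:Q] is divisible by 6. Conversely L is generated over Q by √62 and ∛329, so [L:Q] ≤ 2·3 = 6. Therefore [Q(√62, ∛329) : Q] = 6.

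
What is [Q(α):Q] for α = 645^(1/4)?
[Q(α):Q] = 4

α is a root of x^4 - 645. By Eisenstein's criterion at the prime p = 3 (which divides the constant term 645 but p^2 = 9 does not, since 645 is squarefree), x^4 - 645 is irreducible over Q. Hence [Q(α):Q] = 4.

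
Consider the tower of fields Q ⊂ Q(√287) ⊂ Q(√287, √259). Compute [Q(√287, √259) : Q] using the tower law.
[Q(√287, √259) : Q] = 4

[Q(√287):Q] = 2 (min poly x^2 - 287, irreducible since 287 is squarefree > 1). For the top step, suppose √259 ∈ Q(√287), say √259 = c + d√287 with c, d ∈ Q. Squaring: 259 = c^2 + 287d^2 + 2cd√287. Since √287 ∉ Q this forces 2cd = 0. If d = 0 then √259 = c ∈ Q, contradicting 259 squarefree > 1. If c = 0 then 259 = 287d^2, so 287·259 = (287d)^2 is a perfect square in Q — but 287·259 = 74333 is not a perfect square (since 287 and 259 are distinct squarefree integers). Contradiction. Hence √259 ∉ Q(√287), so x^2 - 259 stays irreducible over Q(√287) and [Q(√287, √259) : Q(√287)] = 2. By the tower law, [Q(√287, √259) : Q] = 2 · 2 = 4.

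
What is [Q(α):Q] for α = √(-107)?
[Q(α):Q] = 2

[Q(α):Q] equals the degree of the minimal polynomial of α. Here α^2 = -107 and x^2 + 107 is irreducible (d = -107 is squarefree, ≠ 1, hence not a square), so deg(m_α) = 2. Thus [Q(α):Q] = 2.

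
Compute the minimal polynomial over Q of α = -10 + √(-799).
m_α(x) = x^2 + 20x + 899

From α + 10 = √(-799), squaring gives (α + 10)^2 = -799, i.e. α^2 + 20α + 100 = -799, so α^2 + 20α + 899 = 0. The discriminant of x^2 + 20x + 899 is (20)^2 - 4·(899) = 400 - 3596 = -3196, and 4·(-799) is not a perfect square in Q since -799 is squarefree and ≠ 1. Hence x^2 + 20x + 899 is irreducible over Q and is the minimal polynomial of α.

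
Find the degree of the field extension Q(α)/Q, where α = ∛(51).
[Q(α):Q] = 3

The minimal polynomial of α is x^3 - 51, irreducible over Q since 51 is not a perfect cube (so x^3 - 51 has no rational root). Hence [Q(α):Q] = deg(m_α) = 3.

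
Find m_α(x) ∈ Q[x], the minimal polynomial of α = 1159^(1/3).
m_α(x) = x^3 - 1159

α satisfies α^3 = 1159, so x^3 - 1159 annihilates α. By the rational root test, a rational root p/q (in lowest terms) of x^3 - 1159 would satisfy p^3 = 1159 q^3, forcing q = 1 and p^3 = 1159; but 1159 is not a perfect cube, contradiction. A monic cubic over Q with no rational root is irreducible (any nontrivial factorization would include a linear factor). Hence x^3 - 1159 is the minimal polynomial of α, and in particular [Q(α):Q] = 3.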